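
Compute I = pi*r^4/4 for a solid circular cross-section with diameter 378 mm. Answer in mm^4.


r = d / 2 = 378 / 2 = 189.0 mm
I = pi * r^4 / 4 = pi * 189.0^4 / 4
= 1002160077.64 mm^4

1002160077.64 mm^4


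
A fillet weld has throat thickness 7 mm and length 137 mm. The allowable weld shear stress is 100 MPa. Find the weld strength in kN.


Strength = throat * length * allowable stress
= 7 * 137 * 100 N
= 95900 N
= 95.9 kN

95.9 kN


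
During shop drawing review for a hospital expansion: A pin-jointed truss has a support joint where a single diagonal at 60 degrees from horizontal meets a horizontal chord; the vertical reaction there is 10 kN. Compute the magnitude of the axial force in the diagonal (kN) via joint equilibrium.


At the joint, only the diagonal has a vertical component, so vertical equilibrium gives:
F * sin(60) = 10
F = 10 / sin(60)
= 10 / 0.866025
= 11.55 kN

11.55 kN


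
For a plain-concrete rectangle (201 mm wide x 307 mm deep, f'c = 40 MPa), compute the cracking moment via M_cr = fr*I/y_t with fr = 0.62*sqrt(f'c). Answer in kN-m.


fr = 0.62 * sqrt(40) = 0.62 * 6.3246 = 3.9212 MPa
I = 201 * 307^3 / 12 = 484651920.25 mm^4
y_t = 153.5 mm
M_cr = fr * I / y_t = 3.9212 * 484651920.25 / 153.5 N-mm
= 12.3806 kN-m

12.3806 kN-m


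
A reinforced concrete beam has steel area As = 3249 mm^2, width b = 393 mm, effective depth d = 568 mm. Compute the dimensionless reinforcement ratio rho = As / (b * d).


rho = As / (b * d)
= 3249 / (393 * 568)
= 3249 / 223224
= 0.014555 (dimensionless)

0.014555 (dimensionless)


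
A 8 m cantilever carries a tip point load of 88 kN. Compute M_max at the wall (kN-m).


For a cantilever with a point load at the free end:
M_max = P * L = 88 * 8 = 704 kN-m

704 kN-m


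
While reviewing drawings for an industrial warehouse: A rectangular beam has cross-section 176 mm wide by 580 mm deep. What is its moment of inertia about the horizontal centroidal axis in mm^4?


I = b * h^3 / 12
= 176 * 580^3 / 12
= 176 * 195112000 / 12
= 2861642666.67 mm^4

2861642666.67 mm^4


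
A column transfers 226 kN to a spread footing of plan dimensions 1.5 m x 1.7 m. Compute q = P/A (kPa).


A = 1.5 * 1.7 = 2.55 m^2
q = P / A = 226 / 2.55
= 88.6275 kPa

88.6275 kPa


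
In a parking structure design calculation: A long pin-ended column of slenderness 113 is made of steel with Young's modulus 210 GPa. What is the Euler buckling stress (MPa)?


sigma_cr = pi^2 * E / lambda^2
= 9.8696 * 210000.0 / 113^2
= 9.8696 * 210000.0 / 12769
= 162.3163 MPa

162.3163 MPa


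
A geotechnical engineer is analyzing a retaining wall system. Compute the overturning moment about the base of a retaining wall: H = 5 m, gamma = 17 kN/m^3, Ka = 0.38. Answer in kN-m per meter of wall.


Pa = 0.5 * Ka * gamma * H^2
= 0.5 * 0.38 * 17 * 5^2
= 80.75 kN/m
Arm = H / 3 = 5 / 3 = 1.6667 m
Mo = Pa * arm = Pa * H / 3 = 80.75 * 5 / 3 = 134.5833 kN-m/m

134.5833 kN-m/m


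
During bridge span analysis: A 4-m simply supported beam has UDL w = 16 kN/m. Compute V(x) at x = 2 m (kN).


R_A = w * L / 2 = 16 * 4 / 2 = 32.0 kN
V(x) = R_A - w * x = 32.0 - 16 * 2
= 0.0 kN

0.0 kN


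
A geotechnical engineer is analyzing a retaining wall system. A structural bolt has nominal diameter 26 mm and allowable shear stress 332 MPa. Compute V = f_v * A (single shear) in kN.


A = pi * d^2 / 4 = pi * 26^2 / 4 = 530.9292 mm^2
V = f_v * A / 1000 = 332 * 530.9292 / 1000
= 176.2685 kN

176.2685 kN


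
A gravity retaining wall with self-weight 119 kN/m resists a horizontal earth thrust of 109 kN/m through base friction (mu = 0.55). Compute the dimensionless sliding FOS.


Resisting force = mu * W = 0.55 * 119 = 65.45 kN/m
FOS = Resisting / Driving = 65.45 / 109
= 0.6005 (dimensionless)

0.6005 (dimensionless)


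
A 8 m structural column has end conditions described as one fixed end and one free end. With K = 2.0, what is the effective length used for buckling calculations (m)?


L_eff = K * L
= 2.0 * 8
= 16.0 m

16.0 m


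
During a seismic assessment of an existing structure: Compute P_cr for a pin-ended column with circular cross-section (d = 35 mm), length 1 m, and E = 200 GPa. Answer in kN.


I = pi * d^4 / 64 = 73661.76 mm^4
L = 1000.0 mm
P_cr = pi^2 * E * I / L^2
= 9.8696 * 200000.0 * 73661.76 / 1000.0^2
= 145402.48 N = 145.4025 kN

145.4025 kN


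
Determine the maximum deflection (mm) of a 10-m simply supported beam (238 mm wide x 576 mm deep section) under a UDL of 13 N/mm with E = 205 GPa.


I = 238 * 576^3 / 12 = 3790209024.0 mm^4
L = 10000.0 mm, w = 13 N/mm, E = 205000.0 MPa
delta = 5 * w * L^4 / (384 * E * I)
= 5 * 13 * 10000.0^4 / (384 * 205000.0 * 3790209024.0)
= 2.1785 mm

2.1785 mm


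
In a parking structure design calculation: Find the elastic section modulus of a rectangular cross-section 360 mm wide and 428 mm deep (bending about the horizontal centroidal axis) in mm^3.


S = b * h^2 / 6
= 360 * 428^2 / 6
= 360 * 183184 / 6
= 10991040.0 mm^3

10991040.0 mm^3


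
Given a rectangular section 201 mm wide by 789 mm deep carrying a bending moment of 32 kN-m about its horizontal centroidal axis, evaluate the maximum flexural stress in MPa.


I = b * h^3 / 12 = 201 * 789^3 / 12 = 8227081905.75 mm^4
y = h / 2 = 789 / 2 = 394.5 mm
M = 32 kN-m = 32000000.0 N-mm
sigma = M * y / I = 32000000.0 * 394.5 / 8227081905.75
= 1.53 MPa

1.53 MPa


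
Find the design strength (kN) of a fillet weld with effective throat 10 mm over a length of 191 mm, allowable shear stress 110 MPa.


Strength = throat * length * allowable stress
= 10 * 191 * 110 N
= 210100 N
= 210.1 kN

210.1 kN


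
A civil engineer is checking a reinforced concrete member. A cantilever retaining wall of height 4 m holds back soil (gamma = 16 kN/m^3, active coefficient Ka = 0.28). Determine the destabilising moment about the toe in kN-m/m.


Pa = 0.5 * Ka * gamma * H^2
= 0.5 * 0.28 * 16 * 4^2
= 35.84 kN/m
Arm = H / 3 = 4 / 3 = 1.3333 m
Mo = Pa * arm = Pa * H / 3 = 35.84 * 4 / 3 = 47.7867 kN-m/m

47.7867 kN-m/m


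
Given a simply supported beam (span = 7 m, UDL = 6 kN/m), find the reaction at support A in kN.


Total load = w * L = 6 * 7 = 42 kN
By symmetry, each reaction R = total / 2 = 42 / 2 = 21.0 kN

21.0 kN


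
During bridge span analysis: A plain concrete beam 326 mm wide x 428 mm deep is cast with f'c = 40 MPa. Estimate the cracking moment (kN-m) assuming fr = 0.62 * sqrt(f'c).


fr = 0.62 * sqrt(40) = 0.62 * 6.3246 = 3.9212 MPa
I = 326 * 428^3 / 12 = 2129941429.33 mm^4
y_t = 214.0 mm
M_cr = fr * I / y_t = 3.9212 * 2129941429.33 / 214.0 N-mm
= 39.0279 kN-m

39.0279 kN-m


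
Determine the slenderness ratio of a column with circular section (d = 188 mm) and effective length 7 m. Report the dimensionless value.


Radius of gyration r = d / 4 = 188 / 4 = 47.0 mm
L_eff = 7000.0 mm
Slenderness ratio = L / r = 7000.0 / 47.0 = 148.94 (dimensionless)

148.94 (dimensionless)


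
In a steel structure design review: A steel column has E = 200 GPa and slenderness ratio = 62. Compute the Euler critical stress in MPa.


sigma_cr = pi^2 * E / lambda^2
= 9.8696 * 200000.0 / 62^2
= 9.8696 * 200000.0 / 3844
= 513.507 MPa

513.507 MPa


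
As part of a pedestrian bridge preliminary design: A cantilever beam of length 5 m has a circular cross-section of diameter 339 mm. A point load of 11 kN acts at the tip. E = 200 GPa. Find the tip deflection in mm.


I = pi * d^4 / 64 = pi * 339^4 / 64 = 648289058.0 mm^4
L = 5000.0 mm, P = 11000.0 N, E = 200000.0 MPa
delta = P * L^3 / (3 * E * I)
= 11000.0 * 5000.0^3 / (3 * 200000.0 * 648289058.0)
= 3.5349 mm

3.5349 mm


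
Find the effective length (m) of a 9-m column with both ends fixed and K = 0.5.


L_eff = K * L
= 0.5 * 9
= 4.5 m

4.5 m


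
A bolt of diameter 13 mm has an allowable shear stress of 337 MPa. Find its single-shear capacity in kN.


A = pi * d^2 / 4 = pi * 13^2 / 4 = 132.7323 mm^2
V = f_v * A / 1000 = 337 * 132.7323 / 1000
= 44.7308 kN

44.7308 kN


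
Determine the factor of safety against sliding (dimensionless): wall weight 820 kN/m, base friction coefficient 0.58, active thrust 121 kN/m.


Resisting force = mu * W = 0.58 * 820 = 475.6 kN/m
FOS = Resisting / Driving = 475.6 / 121
= 3.9306 (dimensionless)

3.9306 (dimensionless)


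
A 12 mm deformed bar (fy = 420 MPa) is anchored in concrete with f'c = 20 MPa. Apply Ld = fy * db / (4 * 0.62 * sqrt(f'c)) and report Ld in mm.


Ld = (fy * db) / (4 * 0.62 * sqrt(f'c))
= (420 * 12) / (4 * 0.62 * sqrt(20))
= 5040 / 11.0909
= 454.43 mm

454.43 mm


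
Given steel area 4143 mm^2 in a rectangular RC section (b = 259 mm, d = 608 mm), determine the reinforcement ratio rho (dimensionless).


rho = As / (b * d)
= 4143 / (259 * 608)
= 4143 / 157472
= 0.026309 (dimensionless)

0.026309 (dimensionless)


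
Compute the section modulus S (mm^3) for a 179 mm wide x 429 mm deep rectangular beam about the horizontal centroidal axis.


S = b * h^2 / 6
= 179 * 429^2 / 6
= 179 * 184041 / 6
= 5490556.5 mm^3

5490556.5 mm^3


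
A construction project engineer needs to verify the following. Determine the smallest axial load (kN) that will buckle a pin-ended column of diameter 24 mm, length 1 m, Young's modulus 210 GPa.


I = pi * d^4 / 64 = 16286.02 mm^4
L = 1000.0 mm
P_cr = pi^2 * E * I / L^2
= 9.8696 * 210000.0 * 16286.02 / 1000.0^2
= 33754.67 N = 33.7547 kN

33.7547 kN


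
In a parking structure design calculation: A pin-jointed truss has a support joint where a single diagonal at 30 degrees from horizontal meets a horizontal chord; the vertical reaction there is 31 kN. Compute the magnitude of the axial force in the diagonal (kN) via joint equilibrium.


At the joint, only the diagonal has a vertical component, so vertical equilibrium gives:
F * sin(30) = 31
F = 31 / sin(30)
= 31 / 0.5
= 62.0 kN

62.0 kN


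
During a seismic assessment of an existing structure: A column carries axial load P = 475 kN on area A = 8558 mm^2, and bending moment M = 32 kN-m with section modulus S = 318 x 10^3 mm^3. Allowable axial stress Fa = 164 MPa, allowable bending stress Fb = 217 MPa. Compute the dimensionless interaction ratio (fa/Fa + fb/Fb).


f_a = P / A = 475000.0 / 8558 = 55.5036 MPa
f_b = M / S = 32000000.0 / 318000.0 = 100.6289 MPa
Ratio = f_a / Fa + f_b / Fb
= 55.5036 / 164 + 100.6289 / 217
= 0.8022 (dimensionless)

0.8022 (dimensionless)


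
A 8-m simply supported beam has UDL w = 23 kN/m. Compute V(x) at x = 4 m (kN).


R_A = w * L / 2 = 23 * 8 / 2 = 92.0 kN
V(x) = R_A - w * x = 92.0 - 23 * 4
= 0.0 kN

0.0 kN


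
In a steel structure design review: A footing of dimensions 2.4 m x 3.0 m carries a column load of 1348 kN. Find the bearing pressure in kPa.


A = 2.4 * 3.0 = 7.2 m^2
q = P / A = 1348 / 7.2
= 187.2222 kPa

187.2222 kPa


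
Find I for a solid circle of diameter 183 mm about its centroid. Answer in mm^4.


r = d / 2 = 183 / 2 = 91.5 mm
I = pi * r^4 / 4 = pi * 91.5^4 / 4
= 55052146.59 mm^4

55052146.59 mm^4


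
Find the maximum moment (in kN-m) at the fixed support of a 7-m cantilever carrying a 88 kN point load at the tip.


For a cantilever with a point load at the free end:
M_max = P * L = 88 * 7 = 616 kN-m

616 kN-m


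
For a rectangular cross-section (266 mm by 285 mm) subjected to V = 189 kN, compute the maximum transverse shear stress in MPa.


A = b * h = 266 * 285 = 75810 mm^2
V = 189 kN = 189000.0 N
tau_max = 1.5 * V / A = 1.5 * 189000.0 / 75810
= 3.7396 MPa

3.7396 MPa


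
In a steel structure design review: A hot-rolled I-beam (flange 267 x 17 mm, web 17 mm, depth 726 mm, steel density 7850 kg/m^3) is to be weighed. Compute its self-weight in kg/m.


A_flanges = 2 * 267 * 17 = 9078 mm^2
A_web = (726 - 2 * 17) * 17 = 11764 mm^2
A_total = 9078 + 11764 = 20842 mm^2 = 0.020842 m^2
Weight = rho * A = 7850 * 0.020842 = 163.6097 kg/m

163.6097 kg/m


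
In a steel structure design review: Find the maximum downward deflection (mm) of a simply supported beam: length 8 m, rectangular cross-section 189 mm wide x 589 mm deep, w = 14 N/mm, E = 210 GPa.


I = 189 * 589^3 / 12 = 3218299386.75 mm^4
L = 8000.0 mm, w = 14 N/mm, E = 210000.0 MPa
delta = 5 * w * L^4 / (384 * E * I)
= 5 * 14 * 8000.0^4 / (384 * 210000.0 * 3218299386.75)
= 1.1048 mm

1.1048 mm


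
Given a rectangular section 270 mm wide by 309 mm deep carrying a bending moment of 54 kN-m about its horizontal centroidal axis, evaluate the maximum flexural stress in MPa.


I = b * h^3 / 12 = 270 * 309^3 / 12 = 663831652.5 mm^4
y = h / 2 = 309 / 2 = 154.5 mm
M = 54 kN-m = 54000000.0 N-mm
sigma = M * y / I = 54000000.0 * 154.5 / 663831652.5
= 12.57 MPa

12.57 MPa


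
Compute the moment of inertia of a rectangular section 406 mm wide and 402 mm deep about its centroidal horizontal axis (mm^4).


I = b * h^3 / 12
= 406 * 402^3 / 12
= 406 * 64964808 / 12
= 2197976004.0 mm^4

2197976004.0 mm^4


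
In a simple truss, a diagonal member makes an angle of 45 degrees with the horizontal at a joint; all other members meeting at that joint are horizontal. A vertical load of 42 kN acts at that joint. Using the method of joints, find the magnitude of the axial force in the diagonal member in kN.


At the joint, only the diagonal has a vertical component, so vertical equilibrium gives:
F * sin(45) = 42
F = 42 / sin(45)
= 42 / 0.707107
= 59.4 kN

59.4 kN


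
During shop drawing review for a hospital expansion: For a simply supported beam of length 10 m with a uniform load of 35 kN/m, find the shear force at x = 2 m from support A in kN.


R_A = w * L / 2 = 35 * 10 / 2 = 175.0 kN
V(x) = R_A - w * x = 175.0 - 35 * 2
= 105.0 kN

105.0 kN


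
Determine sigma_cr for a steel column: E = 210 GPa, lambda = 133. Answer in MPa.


sigma_cr = pi^2 * E / lambda^2
= 9.8696 * 210000.0 / 133^2
= 9.8696 * 210000.0 / 17689
= 117.1698 MPa

117.1698 MPa


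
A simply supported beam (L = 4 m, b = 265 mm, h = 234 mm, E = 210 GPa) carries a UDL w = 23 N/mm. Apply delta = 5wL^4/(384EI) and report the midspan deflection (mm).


I = 265 * 234^3 / 12 = 282951630.0 mm^4
L = 4000.0 mm, w = 23 N/mm, E = 210000.0 MPa
delta = 5 * w * L^4 / (384 * E * I)
= 5 * 23 * 4000.0^4 / (384 * 210000.0 * 282951630.0)
= 1.2903 mm

1.2903 mm


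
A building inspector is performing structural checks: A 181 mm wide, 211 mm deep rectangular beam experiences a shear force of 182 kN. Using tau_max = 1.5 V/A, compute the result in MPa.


A = b * h = 181 * 211 = 38191 mm^2
V = 182 kN = 182000.0 N
tau_max = 1.5 * V / A = 1.5 * 182000.0 / 38191
= 7.1483 MPa

7.1483 MPa


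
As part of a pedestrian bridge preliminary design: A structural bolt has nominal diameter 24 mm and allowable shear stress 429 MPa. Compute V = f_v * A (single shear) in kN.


A = pi * d^2 / 4 = pi * 24^2 / 4 = 452.3893 mm^2
V = f_v * A / 1000 = 429 * 452.3893 / 1000
= 194.075 kN

194.075 kN


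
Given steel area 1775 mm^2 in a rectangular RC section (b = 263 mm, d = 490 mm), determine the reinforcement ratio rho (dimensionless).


rho = As / (b * d)
= 1775 / (263 * 490)
= 1775 / 128870
= 0.013774 (dimensionless)

0.013774 (dimensionless)


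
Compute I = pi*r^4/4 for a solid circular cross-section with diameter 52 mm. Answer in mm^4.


r = d / 2 = 52 / 2 = 26.0 mm
I = pi * r^4 / 4 = pi * 26.0^4 / 4
= 358908.11 mm^4

358908.11 mm^4


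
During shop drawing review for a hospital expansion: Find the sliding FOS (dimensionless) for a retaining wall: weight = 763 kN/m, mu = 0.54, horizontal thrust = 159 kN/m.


Resisting force = mu * W = 0.54 * 763 = 412.02 kN/m
FOS = Resisting / Driving = 412.02 / 159
= 2.5913 (dimensionless)

2.5913 (dimensionless)


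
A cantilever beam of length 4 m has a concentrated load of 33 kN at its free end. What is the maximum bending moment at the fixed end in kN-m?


For a cantilever with a point load at the free end:
M_max = P * L = 33 * 4 = 132 kN-m

132 kN-m


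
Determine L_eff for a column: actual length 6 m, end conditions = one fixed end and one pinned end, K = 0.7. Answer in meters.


L_eff = K * L
= 0.7 * 6
= 4.2 m

4.2 m


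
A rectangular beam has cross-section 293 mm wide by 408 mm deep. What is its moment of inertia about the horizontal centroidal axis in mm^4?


I = b * h^3 / 12
= 293 * 408^3 / 12
= 293 * 67917312 / 12
= 1658314368.0 mm^4

1658314368.0 mm^4


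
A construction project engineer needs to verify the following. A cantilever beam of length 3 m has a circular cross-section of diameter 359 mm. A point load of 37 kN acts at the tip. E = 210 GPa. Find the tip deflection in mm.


I = pi * d^4 / 64 = pi * 359^4 / 64 = 815356791.54 mm^4
L = 3000.0 mm, P = 37000.0 N, E = 210000.0 MPa
delta = P * L^3 / (3 * E * I)
= 37000.0 * 3000.0^3 / (3 * 210000.0 * 815356791.54)
= 1.9448 mm

1.9448 mm


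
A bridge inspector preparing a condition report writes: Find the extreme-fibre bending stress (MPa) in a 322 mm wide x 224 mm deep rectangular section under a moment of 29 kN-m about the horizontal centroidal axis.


I = b * h^3 / 12 = 322 * 224^3 / 12 = 301591210.67 mm^4
y = h / 2 = 224 / 2 = 112.0 mm
M = 29 kN-m = 29000000.0 N-mm
sigma = M * y / I = 29000000.0 * 112.0 / 301591210.67
= 10.77 MPa

10.77 MPa


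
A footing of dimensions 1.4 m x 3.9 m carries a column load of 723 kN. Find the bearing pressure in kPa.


A = 1.4 * 3.9 = 5.46 m^2
q = P / A = 723 / 5.46
= 132.4176 kPa

132.4176 kPa


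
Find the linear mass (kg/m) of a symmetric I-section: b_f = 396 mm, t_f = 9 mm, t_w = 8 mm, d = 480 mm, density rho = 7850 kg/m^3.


A_flanges = 2 * 396 * 9 = 7128 mm^2
A_web = (480 - 2 * 9) * 8 = 3696 mm^2
A_total = 7128 + 3696 = 10824 mm^2 = 0.010824 m^2
Weight = rho * A = 7850 * 0.010824 = 84.9684 kg/m

84.9684 kg/m


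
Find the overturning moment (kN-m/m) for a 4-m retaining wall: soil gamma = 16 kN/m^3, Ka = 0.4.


Pa = 0.5 * Ka * gamma * H^2
= 0.5 * 0.4 * 16 * 4^2
= 51.2 kN/m
Arm = H / 3 = 4 / 3 = 1.3333 m
Mo = Pa * arm = Pa * H / 3 = 51.2 * 4 / 3 = 68.2667 kN-m/m

68.2667 kN-m/m


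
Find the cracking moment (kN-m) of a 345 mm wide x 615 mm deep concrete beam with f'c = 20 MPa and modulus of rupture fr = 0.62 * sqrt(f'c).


fr = 0.62 * sqrt(20) = 0.62 * 4.4721 = 2.7727 MPa
I = 345 * 615^3 / 12 = 6687490781.25 mm^4
y_t = 307.5 mm
M_cr = fr * I / y_t = 2.7727 * 6687490781.25 / 307.5 N-mm
= 60.301 kN-m

60.301 kN-m


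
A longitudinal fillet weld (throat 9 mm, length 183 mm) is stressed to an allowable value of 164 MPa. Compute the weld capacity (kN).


Strength = throat * length * allowable stress
= 9 * 183 * 164 N
= 270108 N
= 270.11 kN

270.11 kN


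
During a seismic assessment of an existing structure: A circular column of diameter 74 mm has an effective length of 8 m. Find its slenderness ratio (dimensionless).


Radius of gyration r = d / 4 = 74 / 4 = 18.5 mm
L_eff = 8000.0 mm
Slenderness ratio = L / r = 8000.0 / 18.5 = 432.43 (dimensionless)

432.43 (dimensionless)


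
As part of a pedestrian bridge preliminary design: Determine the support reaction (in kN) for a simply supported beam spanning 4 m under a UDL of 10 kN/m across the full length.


Total load = w * L = 10 * 4 = 40 kN
By symmetry, each reaction R = total / 2 = 40 / 2 = 20.0 kN

20.0 kN


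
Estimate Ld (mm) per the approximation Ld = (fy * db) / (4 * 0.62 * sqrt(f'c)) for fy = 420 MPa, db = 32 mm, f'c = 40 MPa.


Ld = (fy * db) / (4 * 0.62 * sqrt(f'c))
= (420 * 32) / (4 * 0.62 * sqrt(40))
= 13440 / 15.6849
= 856.88 mm

856.88 mm


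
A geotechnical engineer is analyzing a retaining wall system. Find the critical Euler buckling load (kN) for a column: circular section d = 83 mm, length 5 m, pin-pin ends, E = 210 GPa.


I = pi * d^4 / 64 = 2329604.88 mm^4
L = 5000.0 mm
P_cr = pi^2 * E * I / L^2
= 9.8696 * 210000.0 * 2329604.88 / 5000.0^2
= 193135.14 N = 193.1351 kN

193.1351 kN


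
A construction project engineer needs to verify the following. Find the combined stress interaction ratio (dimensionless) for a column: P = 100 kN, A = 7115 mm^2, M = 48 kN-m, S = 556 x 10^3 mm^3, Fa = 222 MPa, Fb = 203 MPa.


f_a = P / A = 100000.0 / 7115 = 14.0548 MPa
f_b = M / S = 48000000.0 / 556000.0 = 86.3309 MPa
Ratio = f_a / Fa + f_b / Fb
= 14.0548 / 222 + 86.3309 / 203
= 0.4886 (dimensionless)

0.4886 (dimensionless)


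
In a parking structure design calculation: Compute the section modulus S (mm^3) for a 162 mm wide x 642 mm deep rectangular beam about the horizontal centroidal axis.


S = b * h^2 / 6
= 162 * 642^2 / 6
= 162 * 412164 / 6
= 11128428.0 mm^3

11128428.0 mm^3


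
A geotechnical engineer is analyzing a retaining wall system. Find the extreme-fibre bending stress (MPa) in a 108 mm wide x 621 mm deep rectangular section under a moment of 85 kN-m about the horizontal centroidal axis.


I = b * h^3 / 12 = 108 * 621^3 / 12 = 2155347549.0 mm^4
y = h / 2 = 621 / 2 = 310.5 mm
M = 85 kN-m = 85000000.0 N-mm
sigma = M * y / I = 85000000.0 * 310.5 / 2155347549.0
= 12.25 MPa

12.25 MPa


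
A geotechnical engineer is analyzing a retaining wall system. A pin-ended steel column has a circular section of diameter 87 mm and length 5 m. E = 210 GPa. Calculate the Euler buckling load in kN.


I = pi * d^4 / 64 = 2812204.57 mm^4
L = 5000.0 mm
P_cr = pi^2 * E * I / L^2
= 9.8696 * 210000.0 * 2812204.57 / 5000.0^2
= 233144.91 N = 233.1449 kN

233.1449 kN


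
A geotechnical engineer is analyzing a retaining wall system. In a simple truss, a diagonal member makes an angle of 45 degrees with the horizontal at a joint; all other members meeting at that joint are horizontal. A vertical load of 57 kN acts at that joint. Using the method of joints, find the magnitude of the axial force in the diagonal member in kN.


At the joint, only the diagonal has a vertical component, so vertical equilibrium gives:
F * sin(45) = 57
F = 57 / sin(45)
= 57 / 0.707107
= 80.61 kN

80.61 kN


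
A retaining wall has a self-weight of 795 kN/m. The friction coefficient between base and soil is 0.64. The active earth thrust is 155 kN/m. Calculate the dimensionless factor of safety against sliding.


Resisting force = mu * W = 0.64 * 795 = 508.8 kN/m
FOS = Resisting / Driving = 508.8 / 155
= 3.2826 (dimensionless)

3.2826 (dimensionless)


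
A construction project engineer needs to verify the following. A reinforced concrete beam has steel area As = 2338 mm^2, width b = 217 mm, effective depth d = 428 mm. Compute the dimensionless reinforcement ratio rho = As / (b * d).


rho = As / (b * d)
= 2338 / (217 * 428)
= 2338 / 92876
= 0.025173 (dimensionless)

0.025173 (dimensionless)


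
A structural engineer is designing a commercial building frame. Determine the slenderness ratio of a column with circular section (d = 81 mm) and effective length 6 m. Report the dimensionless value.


Radius of gyration r = d / 4 = 81 / 4 = 20.25 mm
L_eff = 6000.0 mm
Slenderness ratio = L / r = 6000.0 / 20.25 = 296.3 (dimensionless)

296.3 (dimensionless)


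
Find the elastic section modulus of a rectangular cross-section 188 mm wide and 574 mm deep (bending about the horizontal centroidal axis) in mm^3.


S = b * h^2 / 6
= 188 * 574^2 / 6
= 188 * 329476 / 6
= 10323581.33 mm^3

10323581.33 mm^3


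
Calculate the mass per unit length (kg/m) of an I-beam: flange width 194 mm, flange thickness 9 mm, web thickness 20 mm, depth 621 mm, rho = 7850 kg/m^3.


A_flanges = 2 * 194 * 9 = 3492 mm^2
A_web = (621 - 2 * 9) * 20 = 12060 mm^2
A_total = 3492 + 12060 = 15552 mm^2 = 0.015552 m^2
Weight = rho * A = 7850 * 0.015552 = 122.0832 kg/m

122.0832 kg/m


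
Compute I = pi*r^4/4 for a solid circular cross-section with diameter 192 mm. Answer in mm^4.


r = d / 2 = 192 / 2 = 96.0 mm
I = pi * r^4 / 4 = pi * 96.0^4 / 4
= 66707522.83 mm^4

66707522.83 mm^4


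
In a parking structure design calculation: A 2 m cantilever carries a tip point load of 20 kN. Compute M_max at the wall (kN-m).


For a cantilever with a point load at the free end:
M_max = P * L = 20 * 2 = 40 kN-m

40 kN-m


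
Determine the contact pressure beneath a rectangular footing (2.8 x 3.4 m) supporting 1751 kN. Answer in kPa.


A = 2.8 * 3.4 = 9.52 m^2
q = P / A = 1751 / 9.52
= 183.9286 kPa

183.9286 kPa


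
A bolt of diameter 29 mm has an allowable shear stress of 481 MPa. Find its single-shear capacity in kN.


A = pi * d^2 / 4 = pi * 29^2 / 4 = 660.5199 mm^2
V = f_v * A / 1000 = 481 * 660.5199 / 1000
= 317.7101 kN

317.7101 kN


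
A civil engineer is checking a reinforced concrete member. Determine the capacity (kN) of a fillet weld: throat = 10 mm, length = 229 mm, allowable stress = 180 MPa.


Strength = throat * length * allowable stress
= 10 * 229 * 180 N
= 412200 N
= 412.2 kN

412.2 kN


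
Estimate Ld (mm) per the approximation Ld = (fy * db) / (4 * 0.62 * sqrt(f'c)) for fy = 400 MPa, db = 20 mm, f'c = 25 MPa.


Ld = (fy * db) / (4 * 0.62 * sqrt(f'c))
= (400 * 20) / (4 * 0.62 * sqrt(25))
= 8000 / 12.4
= 645.16 mm

645.16 mm


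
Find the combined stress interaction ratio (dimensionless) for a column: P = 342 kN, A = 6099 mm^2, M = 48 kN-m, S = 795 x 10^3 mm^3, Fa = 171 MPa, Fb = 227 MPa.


f_a = P / A = 342000.0 / 6099 = 56.0748 MPa
f_b = M / S = 48000000.0 / 795000.0 = 60.3774 MPa
Ratio = f_a / Fa + f_b / Fb
= 56.0748 / 171 + 60.3774 / 227
= 0.5939 (dimensionless)

0.5939 (dimensionless)


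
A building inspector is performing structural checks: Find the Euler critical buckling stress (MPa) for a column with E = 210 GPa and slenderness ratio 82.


sigma_cr = pi^2 * E / lambda^2
= 9.8696 * 210000.0 / 82^2
= 9.8696 * 210000.0 / 6724
= 308.2417 MPa

308.2417 MPa


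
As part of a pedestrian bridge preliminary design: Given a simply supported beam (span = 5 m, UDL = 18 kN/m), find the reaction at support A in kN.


Total load = w * L = 18 * 5 = 90 kN
By symmetry, each reaction R = total / 2 = 90 / 2 = 45.0 kN

45.0 kN


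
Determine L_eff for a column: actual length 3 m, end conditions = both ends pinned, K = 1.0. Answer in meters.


L_eff = K * L
= 1.0 * 3
= 3.0 m

3.0 m


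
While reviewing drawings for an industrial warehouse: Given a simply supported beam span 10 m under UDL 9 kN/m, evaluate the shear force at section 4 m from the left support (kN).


R_A = w * L / 2 = 9 * 10 / 2 = 45.0 kN
V(x) = R_A - w * x = 45.0 - 9 * 4
= 9.0 kN

9.0 kN


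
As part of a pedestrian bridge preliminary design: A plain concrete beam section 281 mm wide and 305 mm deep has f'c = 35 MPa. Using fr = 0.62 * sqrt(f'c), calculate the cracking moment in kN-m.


fr = 0.62 * sqrt(35) = 0.62 * 5.9161 = 3.668 MPa
I = 281 * 305^3 / 12 = 664392302.08 mm^4
y_t = 152.5 mm
M_cr = fr * I / y_t = 3.668 * 664392302.08 / 152.5 N-mm
= 15.9801 kN-m

15.9801 kN-m


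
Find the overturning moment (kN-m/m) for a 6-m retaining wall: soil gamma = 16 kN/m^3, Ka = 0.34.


Pa = 0.5 * Ka * gamma * H^2
= 0.5 * 0.34 * 16 * 6^2
= 97.92 kN/m
Arm = H / 3 = 6 / 3 = 2.0 m
Mo = Pa * arm = Pa * H / 3 = 97.92 * 6 / 3 = 195.84 kN-m/m

195.84 kN-m/m


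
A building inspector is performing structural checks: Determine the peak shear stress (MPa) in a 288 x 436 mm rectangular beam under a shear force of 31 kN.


A = b * h = 288 * 436 = 125568 mm^2
V = 31 kN = 31000.0 N
tau_max = 1.5 * V / A = 1.5 * 31000.0 / 125568
= 0.3703 MPa

0.3703 MPa


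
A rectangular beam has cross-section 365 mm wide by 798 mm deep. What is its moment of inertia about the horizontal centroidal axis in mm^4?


I = b * h^3 / 12
= 365 * 798^3 / 12
= 365 * 508169592 / 12
= 15456825090.0 mm^4

15456825090.0 mm^4


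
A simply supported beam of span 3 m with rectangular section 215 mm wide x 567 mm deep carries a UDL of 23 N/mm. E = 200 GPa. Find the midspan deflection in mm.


I = 215 * 567^3 / 12 = 3265926378.75 mm^4
L = 3000.0 mm, w = 23 N/mm, E = 200000.0 MPa
delta = 5 * w * L^4 / (384 * E * I)
= 5 * 23 * 3000.0^4 / (384 * 200000.0 * 3265926378.75)
= 0.0371 mm

0.0371 mm


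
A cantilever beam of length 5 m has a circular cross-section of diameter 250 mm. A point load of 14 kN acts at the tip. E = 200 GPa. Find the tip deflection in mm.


I = pi * d^4 / 64 = pi * 250^4 / 64 = 191747598.49 mm^4
L = 5000.0 mm, P = 14000.0 N, E = 200000.0 MPa
delta = P * L^3 / (3 * E * I)
= 14000.0 * 5000.0^3 / (3 * 200000.0 * 191747598.49)
= 15.211 mm

15.211 mm


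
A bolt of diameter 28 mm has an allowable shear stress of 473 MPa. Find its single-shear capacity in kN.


A = pi * d^2 / 4 = pi * 28^2 / 4 = 615.7522 mm^2
V = f_v * A / 1000 = 473 * 615.7522 / 1000
= 291.2508 kN

291.2508 kN


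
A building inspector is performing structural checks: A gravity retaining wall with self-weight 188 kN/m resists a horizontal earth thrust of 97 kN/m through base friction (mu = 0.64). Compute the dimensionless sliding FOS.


Resisting force = mu * W = 0.64 * 188 = 120.32 kN/m
FOS = Resisting / Driving = 120.32 / 97
= 1.2404 (dimensionless)

1.2404 (dimensionless)


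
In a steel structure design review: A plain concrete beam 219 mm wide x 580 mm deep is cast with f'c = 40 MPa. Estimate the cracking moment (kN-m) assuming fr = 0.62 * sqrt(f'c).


fr = 0.62 * sqrt(40) = 0.62 * 6.3246 = 3.9212 MPa
I = 219 * 580^3 / 12 = 3560794000.0 mm^4
y_t = 290.0 mm
M_cr = fr * I / y_t = 3.9212 * 3560794000.0 / 290.0 N-mm
= 48.1471 kN-m

48.1471 kN-m


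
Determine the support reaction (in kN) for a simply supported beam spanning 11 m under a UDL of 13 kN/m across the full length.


Total load = w * L = 13 * 11 = 143 kN
By symmetry, each reaction R = total / 2 = 143 / 2 = 71.5 kN

71.5 kN


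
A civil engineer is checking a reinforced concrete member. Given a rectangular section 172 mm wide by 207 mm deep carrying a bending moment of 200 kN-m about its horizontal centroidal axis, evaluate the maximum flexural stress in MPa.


I = b * h^3 / 12 = 172 * 207^3 / 12 = 127132983.0 mm^4
y = h / 2 = 207 / 2 = 103.5 mm
M = 200 kN-m = 200000000.0 N-mm
sigma = M * y / I = 200000000.0 * 103.5 / 127132983.0
= 162.82 MPa

162.82 MPa


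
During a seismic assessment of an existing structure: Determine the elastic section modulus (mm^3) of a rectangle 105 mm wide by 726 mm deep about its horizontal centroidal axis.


S = b * h^2 / 6
= 105 * 726^2 / 6
= 105 * 527076 / 6
= 9223830.0 mm^3

9223830.0 mm^3


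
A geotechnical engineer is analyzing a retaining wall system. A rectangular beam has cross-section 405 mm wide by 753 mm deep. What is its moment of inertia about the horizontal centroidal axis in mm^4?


I = b * h^3 / 12
= 405 * 753^3 / 12
= 405 * 426957777 / 12
= 14409824973.75 mm^4

14409824973.75 mm^4


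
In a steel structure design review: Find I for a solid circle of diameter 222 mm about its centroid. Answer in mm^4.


r = d / 2 = 222 / 2 = 111.0 mm
I = pi * r^4 / 4 = pi * 111.0^4 / 4
= 119228971.19 mm^4

119228971.19 mm^4


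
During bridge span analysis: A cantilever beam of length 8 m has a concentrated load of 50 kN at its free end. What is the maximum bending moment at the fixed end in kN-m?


For a cantilever with a point load at the free end:
M_max = P * L = 50 * 8 = 400 kN-m

400 kN-m


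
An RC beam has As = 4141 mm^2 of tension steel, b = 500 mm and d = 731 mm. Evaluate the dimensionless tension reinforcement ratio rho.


rho = As / (b * d)
= 4141 / (500 * 731)
= 4141 / 365500
= 0.01133 (dimensionless)

0.01133 (dimensionless)


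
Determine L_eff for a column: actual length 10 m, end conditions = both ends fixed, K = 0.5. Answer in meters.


L_eff = K * L
= 0.5 * 10
= 5.0 m

5.0 m


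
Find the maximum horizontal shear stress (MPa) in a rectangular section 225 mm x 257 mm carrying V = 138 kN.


A = b * h = 225 * 257 = 57825 mm^2
V = 138 kN = 138000.0 N
tau_max = 1.5 * V / A = 1.5 * 138000.0 / 57825
= 3.5798 MPa

3.5798 MPa


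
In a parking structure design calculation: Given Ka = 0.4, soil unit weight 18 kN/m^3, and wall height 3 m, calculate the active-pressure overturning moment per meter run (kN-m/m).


Pa = 0.5 * Ka * gamma * H^2
= 0.5 * 0.4 * 18 * 3^2
= 32.4 kN/m
Arm = H / 3 = 3 / 3 = 1.0 m
Mo = Pa * arm = Pa * H / 3 = 32.4 * 3 / 3 = 32.4 kN-m/m

32.4 kN-m/m


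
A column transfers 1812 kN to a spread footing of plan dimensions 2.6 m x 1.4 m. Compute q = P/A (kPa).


A = 2.6 * 1.4 = 3.64 m^2
q = P / A = 1812 / 3.64
= 497.8022 kPa

497.8022 kPa


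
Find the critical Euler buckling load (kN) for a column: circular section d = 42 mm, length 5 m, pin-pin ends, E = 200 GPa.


I = pi * d^4 / 64 = 152745.02 mm^4
L = 5000.0 mm
P_cr = pi^2 * E * I / L^2
= 9.8696 * 200000.0 * 152745.02 / 5000.0^2
= 12060.26 N = 12.0603 kN

12.0603 kN


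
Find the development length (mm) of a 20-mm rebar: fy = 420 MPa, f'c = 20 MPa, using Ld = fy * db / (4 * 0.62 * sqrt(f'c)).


Ld = (fy * db) / (4 * 0.62 * sqrt(f'c))
= (420 * 20) / (4 * 0.62 * sqrt(20))
= 8400 / 11.0909
= 757.38 mm

757.38 mm


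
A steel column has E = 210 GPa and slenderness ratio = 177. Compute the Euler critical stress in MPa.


sigma_cr = pi^2 * E / lambda^2
= 9.8696 * 210000.0 / 177^2
= 9.8696 * 210000.0 / 31329
= 66.1565 MPa

66.1565 MPa


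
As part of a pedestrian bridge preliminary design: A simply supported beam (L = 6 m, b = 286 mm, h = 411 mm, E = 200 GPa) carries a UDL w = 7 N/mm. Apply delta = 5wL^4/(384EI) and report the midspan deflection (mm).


I = 286 * 411^3 / 12 = 1654665655.5 mm^4
L = 6000.0 mm, w = 7 N/mm, E = 200000.0 MPa
delta = 5 * w * L^4 / (384 * E * I)
= 5 * 7 * 6000.0^4 / (384 * 200000.0 * 1654665655.5)
= 0.3569 mm

0.3569 mm


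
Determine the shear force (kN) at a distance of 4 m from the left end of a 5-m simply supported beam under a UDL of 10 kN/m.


R_A = w * L / 2 = 10 * 5 / 2 = 25.0 kN
V(x) = R_A - w * x = 25.0 - 10 * 4
= -15.0 kN

-15.0 kN


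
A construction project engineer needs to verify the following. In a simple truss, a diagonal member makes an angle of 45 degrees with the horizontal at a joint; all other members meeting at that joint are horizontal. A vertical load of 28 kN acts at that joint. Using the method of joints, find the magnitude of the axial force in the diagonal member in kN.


At the joint, only the diagonal has a vertical component, so vertical equilibrium gives:
F * sin(45) = 28
F = 28 / sin(45)
= 28 / 0.707107
= 39.6 kN

39.6 kN


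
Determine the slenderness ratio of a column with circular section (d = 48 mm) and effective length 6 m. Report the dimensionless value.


Radius of gyration r = d / 4 = 48 / 4 = 12.0 mm
L_eff = 6000.0 mm
Slenderness ratio = L / r = 6000.0 / 12.0 = 500.0 (dimensionless)

500.0 (dimensionless)


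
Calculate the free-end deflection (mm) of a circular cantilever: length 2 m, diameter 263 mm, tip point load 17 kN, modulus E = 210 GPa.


I = pi * d^4 / 64 = pi * 263^4 / 64 = 234851258.98 mm^4
L = 2000.0 mm, P = 17000.0 N, E = 210000.0 MPa
delta = P * L^3 / (3 * E * I)
= 17000.0 * 2000.0^3 / (3 * 210000.0 * 234851258.98)
= 0.9192 mm

0.9192 mm


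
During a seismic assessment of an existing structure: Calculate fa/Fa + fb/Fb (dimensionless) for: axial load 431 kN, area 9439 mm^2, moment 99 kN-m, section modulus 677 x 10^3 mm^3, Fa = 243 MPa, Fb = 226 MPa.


f_a = P / A = 431000.0 / 9439 = 45.6616 MPa
f_b = M / S = 99000000.0 / 677000.0 = 146.2334 MPa
Ratio = f_a / Fa + f_b / Fb
= 45.6616 / 243 + 146.2334 / 226
= 0.835 (dimensionless)

0.835 (dimensionless)


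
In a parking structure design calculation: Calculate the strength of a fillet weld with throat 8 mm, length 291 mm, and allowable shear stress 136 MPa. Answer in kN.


Strength = throat * length * allowable stress
= 8 * 291 * 136 N
= 316608 N
= 316.61 kN

316.61 kN


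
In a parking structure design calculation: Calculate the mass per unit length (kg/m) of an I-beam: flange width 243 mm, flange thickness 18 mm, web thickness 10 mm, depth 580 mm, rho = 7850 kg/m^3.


A_flanges = 2 * 243 * 18 = 8748 mm^2
A_web = (580 - 2 * 18) * 10 = 5440 mm^2
A_total = 8748 + 5440 = 14188 mm^2 = 0.014188 m^2
Weight = rho * A = 7850 * 0.014188 = 111.3758 kg/m

111.3758 kg/m


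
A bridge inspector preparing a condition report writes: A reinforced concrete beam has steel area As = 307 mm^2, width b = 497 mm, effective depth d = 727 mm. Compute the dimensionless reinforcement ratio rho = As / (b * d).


rho = As / (b * d)
= 307 / (497 * 727)
= 307 / 361319
= 0.00085 (dimensionless)

0.00085 (dimensionless)


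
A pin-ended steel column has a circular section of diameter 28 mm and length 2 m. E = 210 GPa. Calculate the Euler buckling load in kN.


I = pi * d^4 / 64 = 30171.86 mm^4
L = 2000.0 mm
P_cr = pi^2 * E * I / L^2
= 9.8696 * 210000.0 * 30171.86 / 2000.0^2
= 15633.67 N = 15.6337 kN

15.6337 kN


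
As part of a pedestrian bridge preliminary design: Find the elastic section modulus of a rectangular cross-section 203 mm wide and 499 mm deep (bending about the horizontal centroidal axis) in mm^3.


S = b * h^2 / 6
= 203 * 499^2 / 6
= 203 * 249001 / 6
= 8424533.83 mm^3

8424533.83 mm^3


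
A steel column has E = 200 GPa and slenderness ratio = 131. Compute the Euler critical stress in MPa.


sigma_cr = pi^2 * E / lambda^2
= 9.8696 * 200000.0 / 131^2
= 9.8696 * 200000.0 / 17161
= 115.0237 MPa

115.0237 MPa


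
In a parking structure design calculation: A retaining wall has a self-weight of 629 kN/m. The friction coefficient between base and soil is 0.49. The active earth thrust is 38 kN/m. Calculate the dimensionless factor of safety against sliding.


Resisting force = mu * W = 0.49 * 629 = 308.21 kN/m
FOS = Resisting / Driving = 308.21 / 38
= 8.1108 (dimensionless)

8.1108 (dimensionless)


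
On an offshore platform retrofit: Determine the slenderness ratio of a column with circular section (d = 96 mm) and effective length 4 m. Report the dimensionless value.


Radius of gyration r = d / 4 = 96 / 4 = 24.0 mm
L_eff = 4000.0 mm
Slenderness ratio = L / r = 4000.0 / 24.0 = 166.67 (dimensionless)

166.67 (dimensionless)


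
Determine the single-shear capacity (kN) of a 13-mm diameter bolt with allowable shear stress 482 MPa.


A = pi * d^2 / 4 = pi * 13^2 / 4 = 132.7323 mm^2
V = f_v * A / 1000 = 482 * 132.7323 / 1000
= 63.977 kN

63.977 kN


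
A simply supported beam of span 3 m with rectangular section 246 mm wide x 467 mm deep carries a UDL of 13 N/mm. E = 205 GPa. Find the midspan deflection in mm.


I = 246 * 467^3 / 12 = 2087875041.5 mm^4
L = 3000.0 mm, w = 13 N/mm, E = 205000.0 MPa
delta = 5 * w * L^4 / (384 * E * I)
= 5 * 13 * 3000.0^4 / (384 * 205000.0 * 2087875041.5)
= 0.032 mm

0.032 mm


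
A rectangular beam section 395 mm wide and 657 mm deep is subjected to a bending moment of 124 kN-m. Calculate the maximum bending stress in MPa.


I = b * h^3 / 12 = 395 * 657^3 / 12 = 9334949186.25 mm^4
y = h / 2 = 657 / 2 = 328.5 mm
M = 124 kN-m = 124000000.0 N-mm
sigma = M * y / I = 124000000.0 * 328.5 / 9334949186.25
= 4.36 MPa

4.36 MPa


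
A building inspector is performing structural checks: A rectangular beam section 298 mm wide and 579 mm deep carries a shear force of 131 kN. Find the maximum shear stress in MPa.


A = b * h = 298 * 579 = 172542 mm^2
V = 131 kN = 131000.0 N
tau_max = 1.5 * V / A = 1.5 * 131000.0 / 172542
= 1.1389 MPa

1.1389 MPa


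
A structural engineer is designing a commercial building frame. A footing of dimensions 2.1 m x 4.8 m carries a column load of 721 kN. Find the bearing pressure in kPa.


A = 2.1 * 4.8 = 10.08 m^2
q = P / A = 721 / 10.08
= 71.5278 kPa

71.5278 kPa


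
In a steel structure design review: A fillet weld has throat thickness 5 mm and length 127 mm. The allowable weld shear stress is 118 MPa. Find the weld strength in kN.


Strength = throat * length * allowable stress
= 5 * 127 * 118 N
= 74930 N
= 74.93 kN

74.93 kN


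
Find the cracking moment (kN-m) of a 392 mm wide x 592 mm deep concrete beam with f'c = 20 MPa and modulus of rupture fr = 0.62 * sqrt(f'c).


fr = 0.62 * sqrt(20) = 0.62 * 4.4721 = 2.7727 MPa
I = 392 * 592^3 / 12 = 6777506474.67 mm^4
y_t = 296.0 mm
M_cr = fr * I / y_t = 2.7727 * 6777506474.67 / 296.0 N-mm
= 63.487 kN-m

63.487 kN-m
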